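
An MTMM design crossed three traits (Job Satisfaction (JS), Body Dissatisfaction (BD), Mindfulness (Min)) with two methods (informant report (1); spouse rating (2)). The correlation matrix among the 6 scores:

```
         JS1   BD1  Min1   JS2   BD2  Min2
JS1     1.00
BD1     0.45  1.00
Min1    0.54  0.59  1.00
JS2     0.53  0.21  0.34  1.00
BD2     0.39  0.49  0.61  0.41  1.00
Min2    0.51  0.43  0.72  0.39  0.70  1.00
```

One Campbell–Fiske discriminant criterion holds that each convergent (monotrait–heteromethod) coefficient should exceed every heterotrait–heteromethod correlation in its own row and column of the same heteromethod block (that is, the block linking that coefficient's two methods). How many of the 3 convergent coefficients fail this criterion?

Each convergent coefficient versus the relevant comparison correlations:
JS (methods 1·2): 0.53 vs {0.39, 0.21, 0.51, 0.34} → pass.
BD (methods 1·2): 0.49 vs {0.21, 0.39, 0.43, 0.61} → fail.
Min (methods 1·2): 0.72 vs {0.34, 0.51, 0.61, 0.43} → pass.
1 of 3 fail.

1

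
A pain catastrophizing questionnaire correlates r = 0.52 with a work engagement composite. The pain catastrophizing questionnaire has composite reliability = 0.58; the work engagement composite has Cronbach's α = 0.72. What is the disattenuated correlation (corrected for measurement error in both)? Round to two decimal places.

r_true = r_obs / √(r_xx · r_yy) = 0.52 / √(0.58 × 0.72) = 0.52 / √0.4176 = 0.52 / 0.6462 ≈ 0.80.

0.80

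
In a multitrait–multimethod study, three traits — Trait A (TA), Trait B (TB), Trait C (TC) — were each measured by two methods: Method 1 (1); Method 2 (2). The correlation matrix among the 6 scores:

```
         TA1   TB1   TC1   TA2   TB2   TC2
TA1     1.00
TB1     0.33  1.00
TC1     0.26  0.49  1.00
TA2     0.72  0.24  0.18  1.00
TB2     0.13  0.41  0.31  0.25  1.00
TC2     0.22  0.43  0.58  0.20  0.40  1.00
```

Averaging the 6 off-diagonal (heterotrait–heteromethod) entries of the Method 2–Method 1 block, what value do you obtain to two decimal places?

0.25

HTHM values (method 2 × method 1): 0.24, 0.18, 0.13, 0.31, 0.22, 0.43; mean = 1.51/6 = 0.25.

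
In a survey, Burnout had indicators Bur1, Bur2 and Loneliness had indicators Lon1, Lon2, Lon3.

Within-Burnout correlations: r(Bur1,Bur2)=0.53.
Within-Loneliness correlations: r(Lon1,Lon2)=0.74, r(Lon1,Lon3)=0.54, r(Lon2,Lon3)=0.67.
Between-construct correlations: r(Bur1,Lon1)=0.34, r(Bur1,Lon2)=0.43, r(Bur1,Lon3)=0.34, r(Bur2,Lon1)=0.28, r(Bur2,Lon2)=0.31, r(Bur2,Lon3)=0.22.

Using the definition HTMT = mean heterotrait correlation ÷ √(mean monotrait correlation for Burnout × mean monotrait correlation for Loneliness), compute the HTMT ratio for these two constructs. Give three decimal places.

0.545

Between-construct mean = 1.92/6 = 0.3200.
Mean within-Bur = 0.53/1 = 0.5300; mean within-Lon = 1.95/3 = 0.6500.
Geometric mean = √(0.5300 × 0.6500) = 0.5869.
HTMT = 0.3200 / 0.5869 = 0.545.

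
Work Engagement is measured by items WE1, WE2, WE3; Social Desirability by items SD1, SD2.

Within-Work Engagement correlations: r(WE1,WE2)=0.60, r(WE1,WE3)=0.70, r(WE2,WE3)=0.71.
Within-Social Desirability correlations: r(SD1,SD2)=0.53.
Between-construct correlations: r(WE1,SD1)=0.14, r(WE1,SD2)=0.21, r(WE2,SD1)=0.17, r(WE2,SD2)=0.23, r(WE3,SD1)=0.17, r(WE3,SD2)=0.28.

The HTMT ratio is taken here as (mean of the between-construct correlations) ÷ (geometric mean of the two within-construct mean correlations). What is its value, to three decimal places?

Mean between = 1.20/6 = 0.2000.
Mean within-WE = 2.01/3 = 0.6700; mean within-SD = 0.53/1 = 0.5300.
Geometric mean = √(0.6700 × 0.5300) = 0.5959.
HTMT = 0.2000 / 0.5959 = 0.336.

0.336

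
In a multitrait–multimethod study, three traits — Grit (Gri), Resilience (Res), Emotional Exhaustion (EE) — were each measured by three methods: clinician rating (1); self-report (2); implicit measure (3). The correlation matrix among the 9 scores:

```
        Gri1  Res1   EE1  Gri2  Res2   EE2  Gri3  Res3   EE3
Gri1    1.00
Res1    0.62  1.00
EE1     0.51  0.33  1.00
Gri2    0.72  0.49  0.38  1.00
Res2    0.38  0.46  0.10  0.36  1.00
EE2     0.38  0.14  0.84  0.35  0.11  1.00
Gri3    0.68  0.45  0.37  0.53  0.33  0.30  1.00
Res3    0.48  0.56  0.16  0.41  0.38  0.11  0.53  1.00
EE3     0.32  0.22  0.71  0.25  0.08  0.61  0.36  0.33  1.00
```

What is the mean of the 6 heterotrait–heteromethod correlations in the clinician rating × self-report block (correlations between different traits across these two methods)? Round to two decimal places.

0.31

HTHM values (method 1 × method 2): 0.38, 0.38, 0.49, 0.14, 0.38, 0.10; mean = 1.87/6 = 0.31.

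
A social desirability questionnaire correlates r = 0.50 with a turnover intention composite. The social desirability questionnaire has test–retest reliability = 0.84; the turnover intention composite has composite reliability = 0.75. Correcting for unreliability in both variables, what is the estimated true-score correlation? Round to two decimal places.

0.63

r_true = r_obs / √(r_xx · r_yy) = 0.50 / √(0.84 × 0.75) = 0.50 / √0.6300 = 0.50 / 0.7937 ≈ 0.63.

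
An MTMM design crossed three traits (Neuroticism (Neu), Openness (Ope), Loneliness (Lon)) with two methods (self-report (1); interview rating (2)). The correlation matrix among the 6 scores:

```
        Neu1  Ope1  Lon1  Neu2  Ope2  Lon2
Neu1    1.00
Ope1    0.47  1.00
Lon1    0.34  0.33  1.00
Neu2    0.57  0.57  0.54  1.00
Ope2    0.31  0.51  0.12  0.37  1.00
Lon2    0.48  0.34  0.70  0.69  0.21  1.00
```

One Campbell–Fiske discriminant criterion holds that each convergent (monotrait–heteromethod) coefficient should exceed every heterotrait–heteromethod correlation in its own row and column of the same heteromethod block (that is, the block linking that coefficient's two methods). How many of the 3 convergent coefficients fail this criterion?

Checking each validity diagonal entry against its comparison values:
Neu (methods 1·2): 0.57 vs {0.31, 0.57, 0.48, 0.54} → fail.
Ope (methods 1·2): 0.51 vs {0.57, 0.31, 0.34, 0.12} → fail.
Lon (methods 1·2): 0.70 vs {0.54, 0.48, 0.12, 0.34} → pass.
2 of 3 fail.

2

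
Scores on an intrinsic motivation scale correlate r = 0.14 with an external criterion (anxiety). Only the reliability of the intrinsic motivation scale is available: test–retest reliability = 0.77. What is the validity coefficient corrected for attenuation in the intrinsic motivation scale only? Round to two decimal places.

Single correction: r_c = r_obs / √r_xx = 0.14 / √0.77 = 0.14 / 0.8775 ≈ 0.16.

0.16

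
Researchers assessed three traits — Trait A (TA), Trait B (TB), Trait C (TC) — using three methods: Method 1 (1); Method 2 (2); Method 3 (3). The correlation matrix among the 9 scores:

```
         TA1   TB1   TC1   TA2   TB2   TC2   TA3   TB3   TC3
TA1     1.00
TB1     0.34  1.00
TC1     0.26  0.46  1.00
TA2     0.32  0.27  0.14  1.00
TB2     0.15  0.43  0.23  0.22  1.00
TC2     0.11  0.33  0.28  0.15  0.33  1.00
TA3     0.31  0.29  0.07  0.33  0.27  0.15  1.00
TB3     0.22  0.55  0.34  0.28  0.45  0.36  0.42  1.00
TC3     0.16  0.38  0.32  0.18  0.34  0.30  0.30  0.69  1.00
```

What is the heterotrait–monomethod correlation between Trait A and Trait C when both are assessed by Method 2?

0.15

Different traits, same method: r(TA2, TC2) = 0.15.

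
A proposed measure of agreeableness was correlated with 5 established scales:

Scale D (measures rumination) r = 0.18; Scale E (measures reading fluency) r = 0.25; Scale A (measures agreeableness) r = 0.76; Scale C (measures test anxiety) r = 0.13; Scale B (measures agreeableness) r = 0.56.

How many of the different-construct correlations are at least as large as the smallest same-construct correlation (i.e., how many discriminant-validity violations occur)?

0

Convergent (same construct = agreeableness): Scale A, Scale B.
Smallest convergent = 0.56. Discriminant values: 0.18, 0.25, 0.13; count ≥ 0.56 → 0.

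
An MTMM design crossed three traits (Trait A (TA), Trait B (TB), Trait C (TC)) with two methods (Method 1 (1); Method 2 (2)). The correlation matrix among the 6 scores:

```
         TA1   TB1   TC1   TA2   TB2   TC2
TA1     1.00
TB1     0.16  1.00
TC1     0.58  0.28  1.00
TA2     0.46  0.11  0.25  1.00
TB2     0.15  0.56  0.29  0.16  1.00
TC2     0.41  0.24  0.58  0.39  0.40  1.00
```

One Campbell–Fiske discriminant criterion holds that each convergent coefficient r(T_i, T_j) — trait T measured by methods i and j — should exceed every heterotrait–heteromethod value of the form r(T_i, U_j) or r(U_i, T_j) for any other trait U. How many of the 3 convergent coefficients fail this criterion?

0

Each convergent coefficient versus the relevant comparison correlations:
TA (methods 1·2): 0.46 vs {0.15, 0.11, 0.41, 0.25} → pass.
TB (methods 1·2): 0.56 vs {0.11, 0.15, 0.24, 0.29} → pass.
TC (methods 1·2): 0.58 vs {0.25, 0.41, 0.29, 0.24} → pass.
0 of 3 fail.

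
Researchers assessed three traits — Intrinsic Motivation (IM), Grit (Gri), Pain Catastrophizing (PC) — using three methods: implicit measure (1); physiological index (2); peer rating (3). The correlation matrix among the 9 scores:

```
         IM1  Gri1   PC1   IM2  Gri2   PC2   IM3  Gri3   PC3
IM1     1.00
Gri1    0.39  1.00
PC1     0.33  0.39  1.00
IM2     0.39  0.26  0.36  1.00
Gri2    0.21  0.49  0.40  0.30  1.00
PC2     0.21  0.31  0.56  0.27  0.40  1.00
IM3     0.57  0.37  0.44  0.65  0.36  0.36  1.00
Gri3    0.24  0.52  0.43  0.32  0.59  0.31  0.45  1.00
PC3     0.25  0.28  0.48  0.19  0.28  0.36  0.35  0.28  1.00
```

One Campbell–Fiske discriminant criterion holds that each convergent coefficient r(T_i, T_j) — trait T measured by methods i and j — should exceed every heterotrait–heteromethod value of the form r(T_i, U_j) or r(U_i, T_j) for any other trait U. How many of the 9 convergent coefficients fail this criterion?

1

Checking each validity diagonal entry against its comparison values:
IM (methods 1·2): 0.39 vs {0.21, 0.26, 0.21, 0.36} → pass.
IM (methods 1·3): 0.57 vs {0.24, 0.37, 0.25, 0.44} → pass.
IM (methods 2·3): 0.65 vs {0.32, 0.36, 0.19, 0.36} → pass.
Gri (methods 1·2): 0.49 vs {0.26, 0.21, 0.31, 0.40} → pass.
Gri (methods 1·3): 0.52 vs {0.37, 0.24, 0.28, 0.43} → pass.
Gri (methods 2·3): 0.59 vs {0.36, 0.32, 0.28, 0.31} → pass.
PC (methods 1·2): 0.56 vs {0.36, 0.21, 0.40, 0.31} → pass.
PC (methods 1·3): 0.48 vs {0.44, 0.25, 0.43, 0.28} → pass.
PC (methods 2·3): 0.36 vs {0.36, 0.19, 0.31, 0.28} → fail.
1 of 9 fail.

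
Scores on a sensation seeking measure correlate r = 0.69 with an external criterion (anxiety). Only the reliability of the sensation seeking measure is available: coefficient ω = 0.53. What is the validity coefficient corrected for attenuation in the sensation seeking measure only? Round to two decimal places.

Single correction: r_c = r_obs / √r_xx = 0.69 / √0.53 = 0.69 / 0.7280 ≈ 0.95.

0.95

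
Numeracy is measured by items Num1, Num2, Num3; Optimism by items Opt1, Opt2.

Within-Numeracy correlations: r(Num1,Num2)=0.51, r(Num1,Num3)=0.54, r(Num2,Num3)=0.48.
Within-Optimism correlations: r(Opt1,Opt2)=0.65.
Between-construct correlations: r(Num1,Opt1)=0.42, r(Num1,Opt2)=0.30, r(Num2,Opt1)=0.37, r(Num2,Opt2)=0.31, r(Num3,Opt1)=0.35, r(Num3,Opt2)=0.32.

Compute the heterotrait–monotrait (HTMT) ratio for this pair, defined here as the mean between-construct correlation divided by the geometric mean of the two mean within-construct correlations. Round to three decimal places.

0.599

Mean between = 2.07/6 = 0.3450.
Mean within-Num = 1.53/3 = 0.5100; mean within-Opt = 0.65/1 = 0.6500.
Geometric mean = √(0.5100 × 0.6500) = 0.5758.
HTMT = 0.3450 / 0.5758 = 0.599.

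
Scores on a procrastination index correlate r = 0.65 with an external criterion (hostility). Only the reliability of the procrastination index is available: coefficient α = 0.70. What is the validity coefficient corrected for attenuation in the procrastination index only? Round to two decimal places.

Single correction: r_c = r_obs / √r_xx = 0.65 / √0.70 = 0.65 / 0.8367 ≈ 0.78.

0.78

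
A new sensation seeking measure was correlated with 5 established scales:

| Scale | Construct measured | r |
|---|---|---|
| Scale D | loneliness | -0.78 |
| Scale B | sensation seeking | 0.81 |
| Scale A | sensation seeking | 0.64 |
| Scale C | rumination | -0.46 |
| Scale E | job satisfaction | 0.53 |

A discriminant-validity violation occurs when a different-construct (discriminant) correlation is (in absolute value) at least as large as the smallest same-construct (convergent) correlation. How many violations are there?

1

Convergent (same construct = sensation seeking): Scale B, Scale A.
Smallest convergent = 0.64. Discriminant |r|: 0.78, 0.46, 0.53; count ≥ 0.64 → 1.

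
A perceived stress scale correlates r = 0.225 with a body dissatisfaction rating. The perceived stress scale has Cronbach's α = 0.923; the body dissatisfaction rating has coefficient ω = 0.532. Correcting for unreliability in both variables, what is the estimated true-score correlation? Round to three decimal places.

0.321

r_true = r_obs / √(r_xx · r_yy) = 0.225 / √(0.923 × 0.532) = 0.225 / √0.491036 = 0.225 / 0.7007 ≈ 0.321.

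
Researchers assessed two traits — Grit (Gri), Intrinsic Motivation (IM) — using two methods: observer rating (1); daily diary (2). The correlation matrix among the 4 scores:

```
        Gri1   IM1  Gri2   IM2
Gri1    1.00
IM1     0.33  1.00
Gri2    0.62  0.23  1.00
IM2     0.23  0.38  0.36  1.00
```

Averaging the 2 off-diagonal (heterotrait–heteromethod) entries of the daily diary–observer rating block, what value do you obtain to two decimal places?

HTHM values (method 2 × method 1): 0.23, 0.23; mean = 0.46/2 = 0.23.

0.23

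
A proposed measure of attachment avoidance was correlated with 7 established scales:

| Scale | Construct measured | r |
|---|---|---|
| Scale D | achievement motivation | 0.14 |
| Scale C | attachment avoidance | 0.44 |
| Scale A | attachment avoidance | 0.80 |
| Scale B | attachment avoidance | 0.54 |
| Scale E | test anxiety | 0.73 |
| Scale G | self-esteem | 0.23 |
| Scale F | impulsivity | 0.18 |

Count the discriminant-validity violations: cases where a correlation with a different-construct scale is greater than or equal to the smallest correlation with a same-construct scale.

Convergent (same construct = attachment avoidance): Scale C, Scale A, Scale B.
Smallest convergent = 0.44. Discriminant values: 0.14, 0.73, 0.23, 0.18; count ≥ 0.44 → 1.

1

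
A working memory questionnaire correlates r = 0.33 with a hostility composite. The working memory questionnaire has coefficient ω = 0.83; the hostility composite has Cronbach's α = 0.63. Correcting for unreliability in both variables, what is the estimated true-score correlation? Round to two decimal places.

r_true = r_obs / √(r_xx · r_yy) = 0.33 / √(0.83 × 0.63) = 0.33 / √0.5229 = 0.33 / 0.7231 ≈ 0.46.

0.46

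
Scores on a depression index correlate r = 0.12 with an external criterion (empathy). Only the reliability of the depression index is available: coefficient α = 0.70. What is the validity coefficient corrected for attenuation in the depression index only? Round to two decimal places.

Single correction: r_c = r_obs / √r_xx = 0.12 / √0.70 = 0.12 / 0.8367 ≈ 0.14.

0.14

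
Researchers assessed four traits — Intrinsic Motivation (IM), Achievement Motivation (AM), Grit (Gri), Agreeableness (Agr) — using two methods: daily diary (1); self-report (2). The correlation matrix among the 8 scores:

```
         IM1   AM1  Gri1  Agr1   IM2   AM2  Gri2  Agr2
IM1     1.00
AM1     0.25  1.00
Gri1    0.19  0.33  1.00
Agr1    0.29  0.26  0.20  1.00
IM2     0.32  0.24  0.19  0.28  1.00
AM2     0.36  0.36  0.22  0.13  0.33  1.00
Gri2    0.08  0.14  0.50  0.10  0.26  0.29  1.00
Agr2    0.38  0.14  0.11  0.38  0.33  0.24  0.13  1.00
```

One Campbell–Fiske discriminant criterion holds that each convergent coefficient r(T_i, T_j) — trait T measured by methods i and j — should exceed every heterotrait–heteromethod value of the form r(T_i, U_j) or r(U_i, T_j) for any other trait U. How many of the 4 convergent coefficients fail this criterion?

Checking each validity diagonal entry against its comparison values:
IM (methods 1·2): 0.32 vs {0.36, 0.24, 0.08, 0.19, 0.38, 0.28} → fail.
AM (methods 1·2): 0.36 vs {0.24, 0.36, 0.14, 0.22, 0.14, 0.13} → fail.
Gri (methods 1·2): 0.50 vs {0.19, 0.08, 0.22, 0.14, 0.11, 0.10} → pass.
Agr (methods 1·2): 0.38 vs {0.28, 0.38, 0.13, 0.14, 0.10, 0.11} → fail.
3 of 4 fail.

3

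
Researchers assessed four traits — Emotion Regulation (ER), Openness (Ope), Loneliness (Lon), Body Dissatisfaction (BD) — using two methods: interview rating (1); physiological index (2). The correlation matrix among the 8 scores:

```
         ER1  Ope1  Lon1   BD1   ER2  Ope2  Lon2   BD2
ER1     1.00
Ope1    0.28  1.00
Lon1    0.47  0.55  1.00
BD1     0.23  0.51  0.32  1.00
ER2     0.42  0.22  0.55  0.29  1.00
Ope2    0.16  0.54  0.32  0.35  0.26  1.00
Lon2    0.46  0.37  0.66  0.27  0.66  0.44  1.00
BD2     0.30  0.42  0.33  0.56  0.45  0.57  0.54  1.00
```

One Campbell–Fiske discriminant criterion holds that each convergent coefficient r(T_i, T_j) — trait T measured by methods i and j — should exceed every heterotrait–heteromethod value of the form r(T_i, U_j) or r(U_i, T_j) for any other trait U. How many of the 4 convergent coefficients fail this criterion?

1

Each convergent coefficient versus the relevant comparison correlations:
ER (methods 1·2): 0.42 vs {0.16, 0.22, 0.46, 0.55, 0.30, 0.29} → fail.
Ope (methods 1·2): 0.54 vs {0.22, 0.16, 0.37, 0.32, 0.42, 0.35} → pass.
Lon (methods 1·2): 0.66 vs {0.55, 0.46, 0.32, 0.37, 0.33, 0.27} → pass.
BD (methods 1·2): 0.56 vs {0.29, 0.30, 0.35, 0.42, 0.27, 0.33} → pass.
1 of 4 fail.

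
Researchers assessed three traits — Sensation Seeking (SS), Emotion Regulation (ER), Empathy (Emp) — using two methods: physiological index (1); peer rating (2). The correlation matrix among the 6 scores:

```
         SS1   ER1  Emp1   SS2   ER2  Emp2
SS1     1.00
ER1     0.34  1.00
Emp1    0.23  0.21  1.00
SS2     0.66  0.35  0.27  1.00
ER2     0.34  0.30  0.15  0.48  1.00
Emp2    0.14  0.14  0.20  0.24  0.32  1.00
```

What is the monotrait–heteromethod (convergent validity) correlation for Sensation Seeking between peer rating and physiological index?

0.66

Same trait (SS), different methods: r(SS2, SS1) = 0.66.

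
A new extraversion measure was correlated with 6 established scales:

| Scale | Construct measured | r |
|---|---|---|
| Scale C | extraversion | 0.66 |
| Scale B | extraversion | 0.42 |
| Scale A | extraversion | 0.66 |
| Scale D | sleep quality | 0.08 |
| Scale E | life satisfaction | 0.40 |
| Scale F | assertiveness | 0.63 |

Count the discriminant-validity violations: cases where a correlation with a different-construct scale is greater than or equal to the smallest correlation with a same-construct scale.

1

Convergent (same construct = extraversion): Scale C, Scale B, Scale A.
Smallest convergent = 0.42. Discriminant values: 0.08, 0.40, 0.63; count ≥ 0.42 → 1.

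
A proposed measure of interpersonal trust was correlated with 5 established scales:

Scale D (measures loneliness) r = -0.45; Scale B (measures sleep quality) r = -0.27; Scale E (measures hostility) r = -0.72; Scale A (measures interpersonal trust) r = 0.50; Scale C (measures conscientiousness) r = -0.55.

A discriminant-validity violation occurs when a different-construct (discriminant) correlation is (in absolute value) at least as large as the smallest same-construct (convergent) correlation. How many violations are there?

2

Convergent (same construct = interpersonal trust): Scale A.
Smallest convergent = 0.50. Discriminant |r|: 0.45, 0.27, 0.72, 0.55; count ≥ 0.50 → 2.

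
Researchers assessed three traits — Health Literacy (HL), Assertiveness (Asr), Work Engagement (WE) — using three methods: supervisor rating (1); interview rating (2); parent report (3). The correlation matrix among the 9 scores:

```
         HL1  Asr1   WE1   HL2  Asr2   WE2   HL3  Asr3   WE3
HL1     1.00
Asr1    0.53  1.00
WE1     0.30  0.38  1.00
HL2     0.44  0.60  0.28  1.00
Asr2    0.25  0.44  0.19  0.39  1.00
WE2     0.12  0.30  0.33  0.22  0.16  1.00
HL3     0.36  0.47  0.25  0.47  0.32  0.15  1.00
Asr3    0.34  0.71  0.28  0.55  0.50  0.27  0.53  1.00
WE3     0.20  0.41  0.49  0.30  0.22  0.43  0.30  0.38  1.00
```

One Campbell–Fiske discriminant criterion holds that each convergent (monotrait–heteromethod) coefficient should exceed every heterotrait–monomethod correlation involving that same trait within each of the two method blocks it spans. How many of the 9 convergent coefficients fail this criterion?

6

Each convergent coefficient versus the relevant comparison correlations:
HL (methods 1·2): 0.44 vs {0.53, 0.39, 0.30, 0.22} → fail.
HL (methods 1·3): 0.36 vs {0.53, 0.53, 0.30, 0.30} → fail.
HL (methods 2·3): 0.47 vs {0.39, 0.53, 0.22, 0.30} → fail.
Asr (methods 1·2): 0.44 vs {0.53, 0.39, 0.38, 0.16} → fail.
Asr (methods 1·3): 0.71 vs {0.53, 0.53, 0.38, 0.38} → pass.
Asr (methods 2·3): 0.50 vs {0.39, 0.53, 0.16, 0.38} → fail.
WE (methods 1·2): 0.33 vs {0.30, 0.22, 0.38, 0.16} → fail.
WE (methods 1·3): 0.49 vs {0.30, 0.30, 0.38, 0.38} → pass.
WE (methods 2·3): 0.43 vs {0.22, 0.30, 0.16, 0.38} → pass.
6 of 9 fail.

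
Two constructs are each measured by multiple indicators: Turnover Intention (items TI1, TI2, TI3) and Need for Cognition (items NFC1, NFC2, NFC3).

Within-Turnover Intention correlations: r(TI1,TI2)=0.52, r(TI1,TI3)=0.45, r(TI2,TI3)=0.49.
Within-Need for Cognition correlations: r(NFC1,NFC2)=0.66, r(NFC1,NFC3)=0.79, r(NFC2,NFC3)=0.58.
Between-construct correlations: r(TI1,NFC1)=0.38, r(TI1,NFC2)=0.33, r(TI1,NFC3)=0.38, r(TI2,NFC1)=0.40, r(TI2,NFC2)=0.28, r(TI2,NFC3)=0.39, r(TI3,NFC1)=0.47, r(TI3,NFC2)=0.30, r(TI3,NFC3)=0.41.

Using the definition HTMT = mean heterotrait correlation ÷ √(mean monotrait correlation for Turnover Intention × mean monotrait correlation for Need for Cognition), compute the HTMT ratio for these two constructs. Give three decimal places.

0.647

Mean heterotrait r = 3.34/9 = 0.3711.
Mean within-TI = 1.46/3 = 0.4867; mean within-NFC = 2.03/3 = 0.6767.
Geometric mean = √(0.4867 × 0.6767) = 0.5739.
HTMT = 0.3711 / 0.5739 = 0.647.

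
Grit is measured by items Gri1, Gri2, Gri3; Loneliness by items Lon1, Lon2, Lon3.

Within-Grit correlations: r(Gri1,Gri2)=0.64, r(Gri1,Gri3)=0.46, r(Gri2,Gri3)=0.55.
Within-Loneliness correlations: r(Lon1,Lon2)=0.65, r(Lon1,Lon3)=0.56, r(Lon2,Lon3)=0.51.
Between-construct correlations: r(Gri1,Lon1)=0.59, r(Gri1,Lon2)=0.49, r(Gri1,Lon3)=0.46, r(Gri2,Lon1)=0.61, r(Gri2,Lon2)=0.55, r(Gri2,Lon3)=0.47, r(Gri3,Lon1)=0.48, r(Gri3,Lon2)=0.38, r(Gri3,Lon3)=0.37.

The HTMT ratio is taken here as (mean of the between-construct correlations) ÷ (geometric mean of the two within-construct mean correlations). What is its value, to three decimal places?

Mean between = 4.40/9 = 0.4889.
Mean within-Gri = 1.65/3 = 0.5500; mean within-Lon = 1.72/3 = 0.5733.
Geometric mean = √(0.5500 × 0.5733) = 0.5615.
HTMT = 0.4889 / 0.5615 = 0.871.

0.871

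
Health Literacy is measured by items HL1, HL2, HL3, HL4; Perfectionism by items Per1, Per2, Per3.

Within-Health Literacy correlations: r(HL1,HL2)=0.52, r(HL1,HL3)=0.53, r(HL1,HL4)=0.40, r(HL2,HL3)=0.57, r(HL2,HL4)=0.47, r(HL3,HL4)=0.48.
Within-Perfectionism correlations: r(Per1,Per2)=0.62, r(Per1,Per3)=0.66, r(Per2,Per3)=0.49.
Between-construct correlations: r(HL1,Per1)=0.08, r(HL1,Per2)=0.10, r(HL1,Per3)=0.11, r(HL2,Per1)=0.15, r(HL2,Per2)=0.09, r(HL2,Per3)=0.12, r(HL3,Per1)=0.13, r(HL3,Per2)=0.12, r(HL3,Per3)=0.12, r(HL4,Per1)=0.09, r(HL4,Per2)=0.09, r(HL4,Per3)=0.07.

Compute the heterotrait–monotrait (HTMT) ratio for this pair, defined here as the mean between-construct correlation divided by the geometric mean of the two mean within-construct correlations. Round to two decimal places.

Between-construct mean = 1.27/12 = 0.1058.
Mean within-HL = 2.97/6 = 0.4950; mean within-Per = 1.77/3 = 0.5900.
Geometric mean = √(0.4950 × 0.5900) = 0.5404.
HTMT = 0.1058 / 0.5404 = 0.20.

0.20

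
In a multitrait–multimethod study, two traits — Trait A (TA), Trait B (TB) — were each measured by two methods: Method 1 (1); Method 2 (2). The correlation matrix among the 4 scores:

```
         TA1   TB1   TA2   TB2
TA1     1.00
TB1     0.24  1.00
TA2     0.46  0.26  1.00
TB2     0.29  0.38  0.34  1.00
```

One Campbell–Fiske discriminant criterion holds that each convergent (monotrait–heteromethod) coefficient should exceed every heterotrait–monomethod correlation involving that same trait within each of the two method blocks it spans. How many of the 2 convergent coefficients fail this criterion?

Convergent coefficients and their comparison sets:
TA (methods 1·2): 0.46 vs {0.24, 0.34} → pass.
TB (methods 1·2): 0.38 vs {0.24, 0.34} → pass.
0 of 2 fail.

0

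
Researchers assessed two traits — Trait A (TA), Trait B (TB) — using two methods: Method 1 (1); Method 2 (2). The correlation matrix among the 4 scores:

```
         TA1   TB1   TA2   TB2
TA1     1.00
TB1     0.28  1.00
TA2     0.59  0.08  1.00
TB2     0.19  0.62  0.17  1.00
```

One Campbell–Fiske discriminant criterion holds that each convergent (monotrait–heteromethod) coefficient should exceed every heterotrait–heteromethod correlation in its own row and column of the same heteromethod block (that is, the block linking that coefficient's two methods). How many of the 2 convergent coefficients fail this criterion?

0

Checking each validity diagonal entry against its comparison values:
TA (methods 1·2): 0.59 vs {0.19, 0.08} → pass.
TB (methods 1·2): 0.62 vs {0.08, 0.19} → pass.
0 of 2 fail.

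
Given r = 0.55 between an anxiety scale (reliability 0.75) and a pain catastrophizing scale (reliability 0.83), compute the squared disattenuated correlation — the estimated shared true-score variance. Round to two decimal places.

0.49

Disattenuated r = 0.55 / √(0.75 × 0.83) = 0.55 / 0.7890 = 0.6971.
Shared true-score variance = 0.6971² = 0.4859 ≈ 0.49.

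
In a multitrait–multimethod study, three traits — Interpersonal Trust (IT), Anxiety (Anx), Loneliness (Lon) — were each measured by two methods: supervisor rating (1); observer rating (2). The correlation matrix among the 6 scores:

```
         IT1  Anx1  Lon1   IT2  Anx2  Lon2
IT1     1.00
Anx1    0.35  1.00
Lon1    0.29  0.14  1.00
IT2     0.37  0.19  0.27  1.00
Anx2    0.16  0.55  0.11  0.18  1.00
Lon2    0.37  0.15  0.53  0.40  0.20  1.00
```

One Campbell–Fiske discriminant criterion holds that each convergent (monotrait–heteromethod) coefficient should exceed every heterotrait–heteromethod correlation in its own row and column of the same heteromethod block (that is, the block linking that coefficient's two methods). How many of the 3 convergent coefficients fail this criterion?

Each convergent coefficient versus the relevant comparison correlations:
IT (methods 1·2): 0.37 vs {0.16, 0.19, 0.37, 0.27} → fail.
Anx (methods 1·2): 0.55 vs {0.19, 0.16, 0.15, 0.11} → pass.
Lon (methods 1·2): 0.53 vs {0.27, 0.37, 0.11, 0.15} → pass.
1 of 3 fail.

1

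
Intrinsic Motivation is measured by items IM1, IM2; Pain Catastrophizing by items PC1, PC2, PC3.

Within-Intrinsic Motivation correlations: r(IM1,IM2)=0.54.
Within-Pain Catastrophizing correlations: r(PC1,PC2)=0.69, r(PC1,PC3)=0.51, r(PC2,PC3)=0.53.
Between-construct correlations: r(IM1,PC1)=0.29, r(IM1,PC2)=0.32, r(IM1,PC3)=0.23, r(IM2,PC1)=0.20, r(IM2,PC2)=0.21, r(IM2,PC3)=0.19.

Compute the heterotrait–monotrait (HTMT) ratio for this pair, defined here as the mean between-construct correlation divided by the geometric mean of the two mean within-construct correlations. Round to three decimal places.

Mean heterotrait r = 1.44/6 = 0.2400.
Mean within-IM = 0.54/1 = 0.5400; mean within-PC = 1.73/3 = 0.5767.
Geometric mean = √(0.5400 × 0.5767) = 0.5580.
HTMT = 0.2400 / 0.5580 = 0.430.

0.430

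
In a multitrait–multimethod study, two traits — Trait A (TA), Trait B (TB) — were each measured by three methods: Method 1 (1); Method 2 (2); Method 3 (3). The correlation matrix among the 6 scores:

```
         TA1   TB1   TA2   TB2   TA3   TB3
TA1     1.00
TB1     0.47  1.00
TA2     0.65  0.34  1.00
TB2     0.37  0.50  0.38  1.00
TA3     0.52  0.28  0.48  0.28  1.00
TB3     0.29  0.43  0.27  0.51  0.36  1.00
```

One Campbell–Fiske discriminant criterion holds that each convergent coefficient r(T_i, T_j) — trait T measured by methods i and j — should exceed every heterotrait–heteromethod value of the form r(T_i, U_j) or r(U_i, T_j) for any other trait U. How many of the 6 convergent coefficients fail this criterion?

0

Each convergent coefficient versus the relevant comparison correlations:
TA (methods 1·2): 0.65 vs {0.37, 0.34} → pass.
TA (methods 1·3): 0.52 vs {0.29, 0.28} → pass.
TA (methods 2·3): 0.48 vs {0.27, 0.28} → pass.
TB (methods 1·2): 0.50 vs {0.34, 0.37} → pass.
TB (methods 1·3): 0.43 vs {0.28, 0.29} → pass.
TB (methods 2·3): 0.51 vs {0.28, 0.27} → pass.
0 of 6 fail.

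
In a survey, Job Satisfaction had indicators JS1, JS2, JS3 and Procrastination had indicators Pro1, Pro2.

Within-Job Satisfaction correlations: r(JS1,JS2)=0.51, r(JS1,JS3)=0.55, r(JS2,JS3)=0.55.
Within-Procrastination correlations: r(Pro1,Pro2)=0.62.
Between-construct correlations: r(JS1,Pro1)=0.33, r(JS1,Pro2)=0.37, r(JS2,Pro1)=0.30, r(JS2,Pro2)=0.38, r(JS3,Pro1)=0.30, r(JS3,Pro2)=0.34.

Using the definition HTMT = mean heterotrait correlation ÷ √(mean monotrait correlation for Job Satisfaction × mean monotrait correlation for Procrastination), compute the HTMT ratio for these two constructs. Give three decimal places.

0.584

Between-construct mean = 2.02/6 = 0.3367.
Mean within-JS = 1.61/3 = 0.5367; mean within-Pro = 0.62/1 = 0.6200.
Geometric mean = √(0.5367 × 0.6200) = 0.5768.
HTMT = 0.3367 / 0.5768 = 0.584.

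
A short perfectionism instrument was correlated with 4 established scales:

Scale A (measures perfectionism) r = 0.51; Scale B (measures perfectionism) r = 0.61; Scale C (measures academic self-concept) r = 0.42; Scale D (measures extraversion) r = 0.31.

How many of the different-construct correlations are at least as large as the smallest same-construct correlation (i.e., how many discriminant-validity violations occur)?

Convergent (same construct = perfectionism): Scale A, Scale B.
Smallest convergent = 0.51. Discriminant values: 0.42, 0.31; count ≥ 0.51 → 0.

0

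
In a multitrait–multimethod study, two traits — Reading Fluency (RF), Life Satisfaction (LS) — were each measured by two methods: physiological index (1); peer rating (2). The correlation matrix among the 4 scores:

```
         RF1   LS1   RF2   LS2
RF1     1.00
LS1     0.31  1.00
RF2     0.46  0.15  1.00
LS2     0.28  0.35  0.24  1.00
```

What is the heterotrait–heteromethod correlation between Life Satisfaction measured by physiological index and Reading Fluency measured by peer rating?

0.15

Different traits and methods: r(LS1, RF2) = 0.15.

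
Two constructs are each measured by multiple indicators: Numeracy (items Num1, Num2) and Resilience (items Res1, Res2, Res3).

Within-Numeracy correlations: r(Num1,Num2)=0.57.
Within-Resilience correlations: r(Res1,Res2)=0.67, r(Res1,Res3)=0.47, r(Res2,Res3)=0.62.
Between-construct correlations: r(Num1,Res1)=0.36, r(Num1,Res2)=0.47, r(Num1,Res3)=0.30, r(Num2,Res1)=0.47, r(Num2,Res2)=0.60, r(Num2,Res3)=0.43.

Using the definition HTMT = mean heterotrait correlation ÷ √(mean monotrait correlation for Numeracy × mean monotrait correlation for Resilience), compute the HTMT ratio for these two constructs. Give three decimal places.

Mean heterotrait r = 2.63/6 = 0.4383.
Mean within-Num = 0.57/1 = 0.5700; mean within-Res = 1.76/3 = 0.5867.
Geometric mean = √(0.5700 × 0.5867) = 0.5783.
HTMT = 0.4383 / 0.5783 = 0.758.

0.758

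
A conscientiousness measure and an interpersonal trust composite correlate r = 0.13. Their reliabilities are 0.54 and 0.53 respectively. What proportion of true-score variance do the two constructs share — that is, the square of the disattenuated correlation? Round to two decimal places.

0.06

Disattenuated r = 0.13 / √(0.54 × 0.53) = 0.13 / 0.5350 = 0.2430.
Shared true-score variance = 0.2430² = 0.0590 ≈ 0.06.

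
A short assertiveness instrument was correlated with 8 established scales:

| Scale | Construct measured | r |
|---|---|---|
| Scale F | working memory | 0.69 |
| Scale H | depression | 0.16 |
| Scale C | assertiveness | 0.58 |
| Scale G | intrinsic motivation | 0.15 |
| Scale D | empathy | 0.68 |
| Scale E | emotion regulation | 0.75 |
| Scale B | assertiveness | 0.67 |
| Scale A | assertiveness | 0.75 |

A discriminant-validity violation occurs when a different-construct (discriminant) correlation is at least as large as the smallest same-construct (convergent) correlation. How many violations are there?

3

Convergent (same construct = assertiveness): Scale C, Scale B, Scale A.
Smallest convergent = 0.58. Discriminant values: 0.69, 0.16, 0.15, 0.68, 0.75; count ≥ 0.58 → 3.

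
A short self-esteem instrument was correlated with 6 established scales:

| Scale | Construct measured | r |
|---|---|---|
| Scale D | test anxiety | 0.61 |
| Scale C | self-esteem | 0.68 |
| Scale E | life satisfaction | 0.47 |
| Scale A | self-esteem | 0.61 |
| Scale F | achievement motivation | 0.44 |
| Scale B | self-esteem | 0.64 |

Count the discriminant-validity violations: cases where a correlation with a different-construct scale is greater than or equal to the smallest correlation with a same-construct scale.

1

Convergent (same construct = self-esteem): Scale C, Scale A, Scale B.
Smallest convergent = 0.61. Discriminant values: 0.61, 0.47, 0.44; count ≥ 0.61 → 1.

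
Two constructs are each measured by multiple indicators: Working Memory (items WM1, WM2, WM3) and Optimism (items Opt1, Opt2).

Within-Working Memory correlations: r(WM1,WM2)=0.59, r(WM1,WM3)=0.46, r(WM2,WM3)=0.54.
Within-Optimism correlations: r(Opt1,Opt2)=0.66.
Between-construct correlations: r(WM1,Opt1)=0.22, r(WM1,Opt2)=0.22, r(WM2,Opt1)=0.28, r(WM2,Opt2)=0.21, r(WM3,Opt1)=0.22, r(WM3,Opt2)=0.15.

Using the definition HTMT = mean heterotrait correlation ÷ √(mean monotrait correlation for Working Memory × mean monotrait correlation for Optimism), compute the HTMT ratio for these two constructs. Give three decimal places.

Mean between = 1.30/6 = 0.2167.
Mean within-WM = 1.59/3 = 0.5300; mean within-Opt = 0.66/1 = 0.6600.
Geometric mean = √(0.5300 × 0.6600) = 0.5914.
HTMT = 0.2167 / 0.5914 = 0.366.

0.366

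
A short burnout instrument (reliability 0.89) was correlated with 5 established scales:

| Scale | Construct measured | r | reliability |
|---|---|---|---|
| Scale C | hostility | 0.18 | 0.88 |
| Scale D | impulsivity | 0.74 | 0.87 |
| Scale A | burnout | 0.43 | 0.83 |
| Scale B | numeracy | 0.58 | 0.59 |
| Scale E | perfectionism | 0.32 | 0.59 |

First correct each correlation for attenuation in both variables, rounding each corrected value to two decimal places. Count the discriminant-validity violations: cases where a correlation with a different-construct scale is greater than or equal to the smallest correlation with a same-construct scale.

Disattenuated r (r / √(r_scale · r_new)):
  Scale C (disc): 0.18 / √(0.88·0.89) = 0.20
  Scale D (disc): 0.74 / √(0.87·0.89) = 0.84
  Scale A (conv): 0.43 / √(0.83·0.89) = 0.50
  Scale B (disc): 0.58 / √(0.59·0.89) = 0.80
  Scale E (disc): 0.32 / √(0.59·0.89) = 0.44
Smallest convergent = 0.50. Discriminant values: 0.20, 0.84, 0.80, 0.44; count ≥ 0.50 → 2.

2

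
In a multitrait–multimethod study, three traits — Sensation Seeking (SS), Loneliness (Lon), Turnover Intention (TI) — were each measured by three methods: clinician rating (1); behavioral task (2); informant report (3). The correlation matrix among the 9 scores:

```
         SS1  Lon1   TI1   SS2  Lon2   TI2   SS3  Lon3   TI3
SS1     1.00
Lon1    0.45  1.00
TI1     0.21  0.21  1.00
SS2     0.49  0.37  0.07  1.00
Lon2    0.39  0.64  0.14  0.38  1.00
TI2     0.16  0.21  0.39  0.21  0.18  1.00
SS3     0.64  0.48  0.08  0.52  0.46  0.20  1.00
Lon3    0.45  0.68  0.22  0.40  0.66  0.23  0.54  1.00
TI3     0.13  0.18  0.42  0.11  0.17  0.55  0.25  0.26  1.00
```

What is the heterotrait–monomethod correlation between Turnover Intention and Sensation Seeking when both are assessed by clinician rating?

Different traits, same method: r(TI1, SS1) = 0.21.

0.21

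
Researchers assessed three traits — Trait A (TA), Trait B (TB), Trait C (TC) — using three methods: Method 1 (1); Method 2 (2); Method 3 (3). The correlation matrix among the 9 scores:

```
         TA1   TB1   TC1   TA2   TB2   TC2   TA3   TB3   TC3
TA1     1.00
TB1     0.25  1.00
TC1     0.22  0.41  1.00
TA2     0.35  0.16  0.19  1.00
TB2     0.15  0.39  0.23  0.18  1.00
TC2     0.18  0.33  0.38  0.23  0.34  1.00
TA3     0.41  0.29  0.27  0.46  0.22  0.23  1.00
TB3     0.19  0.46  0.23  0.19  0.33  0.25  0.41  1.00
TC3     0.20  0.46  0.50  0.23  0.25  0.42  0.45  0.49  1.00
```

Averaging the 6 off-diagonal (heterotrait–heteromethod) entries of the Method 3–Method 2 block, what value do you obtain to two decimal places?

0.23

HTHM values (method 3 × method 2): 0.22, 0.23, 0.19, 0.25, 0.23, 0.25; mean = 1.37/6 = 0.23.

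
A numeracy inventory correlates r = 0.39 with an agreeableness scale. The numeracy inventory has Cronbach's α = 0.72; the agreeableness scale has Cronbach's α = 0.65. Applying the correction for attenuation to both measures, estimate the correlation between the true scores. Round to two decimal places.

0.57

r_true = r_obs / √(r_xx · r_yy) = 0.39 / √(0.72 × 0.65) = 0.39 / √0.4680 = 0.39 / 0.6841 ≈ 0.57.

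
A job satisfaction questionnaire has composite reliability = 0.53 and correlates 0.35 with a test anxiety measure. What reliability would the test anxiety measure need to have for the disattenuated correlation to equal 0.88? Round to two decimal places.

0.30

r_true = r_obs / √(r_xx · r_yy) ⇒ 0.88 = 0.35 / √(0.53 · r_yy).
√(0.53 · r_yy) = 0.35 / 0.88 = 0.3977; 0.53 · r_yy = 0.1582; r_yy = 0.1582 / 0.53 ≈ 0.30.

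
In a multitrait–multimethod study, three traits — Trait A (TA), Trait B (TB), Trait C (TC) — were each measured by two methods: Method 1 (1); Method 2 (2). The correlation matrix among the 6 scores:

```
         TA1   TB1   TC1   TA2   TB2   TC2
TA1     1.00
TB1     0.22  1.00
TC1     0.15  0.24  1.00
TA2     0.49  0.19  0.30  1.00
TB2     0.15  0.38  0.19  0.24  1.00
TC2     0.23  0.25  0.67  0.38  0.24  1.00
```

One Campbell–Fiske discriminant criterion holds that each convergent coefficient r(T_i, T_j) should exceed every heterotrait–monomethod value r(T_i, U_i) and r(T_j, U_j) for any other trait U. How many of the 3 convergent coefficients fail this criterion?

Each convergent coefficient versus the relevant comparison correlations:
TA (methods 1·2): 0.49 vs {0.22, 0.24, 0.15, 0.38} → pass.
TB (methods 1·2): 0.38 vs {0.22, 0.24, 0.24, 0.24} → pass.
TC (methods 1·2): 0.67 vs {0.15, 0.38, 0.24, 0.24} → pass.
0 of 3 fail.

0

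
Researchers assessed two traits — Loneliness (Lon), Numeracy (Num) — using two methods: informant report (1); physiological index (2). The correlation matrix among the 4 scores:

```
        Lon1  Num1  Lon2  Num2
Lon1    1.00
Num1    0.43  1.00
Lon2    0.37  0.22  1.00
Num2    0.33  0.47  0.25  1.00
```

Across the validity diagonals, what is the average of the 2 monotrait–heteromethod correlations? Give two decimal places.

0.42

Convergent values: 0.37, 0.47; mean = 0.84/2 = 0.42.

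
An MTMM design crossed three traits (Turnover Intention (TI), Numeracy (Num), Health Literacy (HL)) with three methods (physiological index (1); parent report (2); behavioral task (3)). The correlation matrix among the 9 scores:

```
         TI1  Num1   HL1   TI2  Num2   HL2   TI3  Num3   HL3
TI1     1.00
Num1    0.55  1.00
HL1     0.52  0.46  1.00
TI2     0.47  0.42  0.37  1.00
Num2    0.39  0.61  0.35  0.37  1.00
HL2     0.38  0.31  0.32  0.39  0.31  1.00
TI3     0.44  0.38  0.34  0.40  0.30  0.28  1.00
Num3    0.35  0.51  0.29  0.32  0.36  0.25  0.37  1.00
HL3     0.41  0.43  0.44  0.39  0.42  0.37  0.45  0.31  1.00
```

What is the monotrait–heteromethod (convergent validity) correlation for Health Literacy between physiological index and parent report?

0.32

Same trait (HL), different methods: r(HL1, HL2) = 0.32.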